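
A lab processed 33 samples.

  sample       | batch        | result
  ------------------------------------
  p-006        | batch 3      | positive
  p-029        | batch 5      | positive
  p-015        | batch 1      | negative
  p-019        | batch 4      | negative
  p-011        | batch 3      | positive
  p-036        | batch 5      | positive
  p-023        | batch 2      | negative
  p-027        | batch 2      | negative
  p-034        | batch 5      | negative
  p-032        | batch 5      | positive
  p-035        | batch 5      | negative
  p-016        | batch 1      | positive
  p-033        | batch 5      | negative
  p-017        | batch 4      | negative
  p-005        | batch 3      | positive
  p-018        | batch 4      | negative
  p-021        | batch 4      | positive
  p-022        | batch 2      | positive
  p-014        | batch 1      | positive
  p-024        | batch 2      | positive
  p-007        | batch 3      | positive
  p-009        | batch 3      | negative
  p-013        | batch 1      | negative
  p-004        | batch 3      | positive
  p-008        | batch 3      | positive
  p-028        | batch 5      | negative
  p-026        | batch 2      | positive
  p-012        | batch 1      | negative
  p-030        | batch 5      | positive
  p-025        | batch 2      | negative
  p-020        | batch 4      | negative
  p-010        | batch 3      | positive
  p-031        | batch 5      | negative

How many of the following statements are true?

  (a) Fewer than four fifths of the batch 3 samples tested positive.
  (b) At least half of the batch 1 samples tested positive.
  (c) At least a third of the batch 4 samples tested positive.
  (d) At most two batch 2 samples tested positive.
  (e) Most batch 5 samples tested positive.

(a) batch 3: |A| = 8, |A ∩ B| = 7; needs |A ∩ B| / |A| < 4/5 — false.
(b) batch 1: |A| = 5, |A ∩ B| = 2; needs |A ∩ B| ≥ |A ∖ B| — false.
(c) batch 4: |A| = 5, |A ∩ B| = 1; needs |A ∩ B| / |A| ≥ 1/3 — false.
(d) batch 2: |A| = 6, |A ∩ B| = 3; needs |A ∩ B| ≤ 2 — false.
(e) batch 5: |A| = 9, |A ∩ B| = 4; needs |A ∩ B| > |A ∖ B| — false.

0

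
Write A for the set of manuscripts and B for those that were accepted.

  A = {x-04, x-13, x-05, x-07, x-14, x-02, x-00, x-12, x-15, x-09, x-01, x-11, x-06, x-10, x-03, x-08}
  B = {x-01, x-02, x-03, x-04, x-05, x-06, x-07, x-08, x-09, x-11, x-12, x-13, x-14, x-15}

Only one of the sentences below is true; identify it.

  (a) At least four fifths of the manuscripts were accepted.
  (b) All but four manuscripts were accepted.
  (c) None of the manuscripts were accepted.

|A| = 16, |A ∩ B| = 14, |A ∖ B| = 2.
(a) requires |A ∩ B| / |A| ≥ 4/5: true.
(b) requires |A ∖ B| = 4: false.
(c) requires A ∩ B = ∅ (|A ∩ B| = 0): false.

(a)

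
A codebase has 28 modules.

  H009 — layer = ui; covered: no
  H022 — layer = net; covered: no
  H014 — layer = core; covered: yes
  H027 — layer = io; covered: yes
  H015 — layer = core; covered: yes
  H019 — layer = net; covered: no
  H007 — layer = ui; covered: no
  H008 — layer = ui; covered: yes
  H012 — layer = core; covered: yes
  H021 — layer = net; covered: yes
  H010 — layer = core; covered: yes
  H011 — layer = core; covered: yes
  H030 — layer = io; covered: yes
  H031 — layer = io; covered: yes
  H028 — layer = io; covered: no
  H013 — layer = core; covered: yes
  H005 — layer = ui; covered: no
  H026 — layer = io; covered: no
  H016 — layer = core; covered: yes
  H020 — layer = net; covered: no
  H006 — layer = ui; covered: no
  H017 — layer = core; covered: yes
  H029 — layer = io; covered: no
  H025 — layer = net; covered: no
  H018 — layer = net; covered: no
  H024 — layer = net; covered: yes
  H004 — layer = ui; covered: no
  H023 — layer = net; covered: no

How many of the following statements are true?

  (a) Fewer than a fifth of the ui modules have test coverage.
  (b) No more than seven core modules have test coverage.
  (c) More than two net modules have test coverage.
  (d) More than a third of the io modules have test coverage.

2

(a) ui: |A| = 6, |A ∩ B| = 1; needs |A ∩ B| / |A| < 1/5 — true.
(b) core: |A| = 8, |A ∩ B| = 8; needs |A ∩ B| ≤ 7 — false.
(c) net: |A| = 8, |A ∩ B| = 2; needs |A ∩ B| > 2 — false.
(d) io: |A| = 6, |A ∩ B| = 3; needs |A ∩ B| / |A| > 1/3 — true.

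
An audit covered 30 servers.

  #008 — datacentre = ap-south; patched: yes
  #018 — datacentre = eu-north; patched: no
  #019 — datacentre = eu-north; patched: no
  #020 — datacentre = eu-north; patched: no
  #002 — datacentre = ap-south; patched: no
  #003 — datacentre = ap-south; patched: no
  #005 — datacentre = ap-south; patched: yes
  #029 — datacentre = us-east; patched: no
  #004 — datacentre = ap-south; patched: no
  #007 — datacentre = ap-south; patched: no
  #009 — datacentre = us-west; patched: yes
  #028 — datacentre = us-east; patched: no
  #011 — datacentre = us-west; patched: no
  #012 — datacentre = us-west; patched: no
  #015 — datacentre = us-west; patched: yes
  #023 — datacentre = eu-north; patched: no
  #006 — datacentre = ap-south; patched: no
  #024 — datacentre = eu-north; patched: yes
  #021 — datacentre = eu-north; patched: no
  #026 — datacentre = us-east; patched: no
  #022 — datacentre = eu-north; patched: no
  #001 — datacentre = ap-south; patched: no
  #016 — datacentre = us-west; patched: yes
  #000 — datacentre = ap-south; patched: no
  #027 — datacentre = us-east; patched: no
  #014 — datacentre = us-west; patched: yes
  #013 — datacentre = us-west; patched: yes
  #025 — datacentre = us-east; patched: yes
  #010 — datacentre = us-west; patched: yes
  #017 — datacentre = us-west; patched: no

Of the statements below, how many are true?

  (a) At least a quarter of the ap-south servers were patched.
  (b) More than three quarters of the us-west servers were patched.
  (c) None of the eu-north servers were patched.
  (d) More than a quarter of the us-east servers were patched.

(a) ap-south: |A| = 9, |A ∩ B| = 2; needs |A ∩ B| / |A| ≥ 1/4 — false.
(b) us-west: |A| = 9, |A ∩ B| = 6; needs |A ∩ B| / |A| > 3/4 — false.
(c) eu-north: |A| = 7, |A ∩ B| = 1; needs A ∩ B = ∅ (|A ∩ B| = 0) — false.
(d) us-east: |A| = 5, |A ∩ B| = 1; needs |A ∩ B| / |A| > 1/4 — false.

0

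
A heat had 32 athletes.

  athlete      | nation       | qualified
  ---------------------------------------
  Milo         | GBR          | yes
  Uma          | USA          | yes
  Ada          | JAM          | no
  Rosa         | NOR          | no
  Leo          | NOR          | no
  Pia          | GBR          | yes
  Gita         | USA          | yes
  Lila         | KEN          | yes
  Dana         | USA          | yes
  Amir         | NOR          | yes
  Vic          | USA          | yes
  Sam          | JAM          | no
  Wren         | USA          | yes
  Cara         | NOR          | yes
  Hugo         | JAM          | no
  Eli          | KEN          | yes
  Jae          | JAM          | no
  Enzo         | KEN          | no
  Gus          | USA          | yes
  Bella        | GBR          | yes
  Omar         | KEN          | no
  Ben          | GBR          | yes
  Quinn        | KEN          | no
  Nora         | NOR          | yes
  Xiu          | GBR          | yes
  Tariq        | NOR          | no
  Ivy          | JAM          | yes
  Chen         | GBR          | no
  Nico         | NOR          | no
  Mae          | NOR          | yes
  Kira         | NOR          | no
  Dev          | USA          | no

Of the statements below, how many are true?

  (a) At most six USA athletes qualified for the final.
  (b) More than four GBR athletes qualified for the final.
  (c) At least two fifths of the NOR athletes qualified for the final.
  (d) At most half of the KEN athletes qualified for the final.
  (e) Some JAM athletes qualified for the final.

(a) USA: |A| = 7, |A ∩ B| = 6; needs |A ∩ B| ≤ 6 — true.
(b) GBR: |A| = 6, |A ∩ B| = 5; needs |A ∩ B| > 4 — true.
(c) NOR: |A| = 9, |A ∩ B| = 4; needs |A ∩ B| / |A| ≥ 2/5 — true.
(d) KEN: |A| = 5, |A ∩ B| = 2; needs |A ∩ B| ≤ |A ∖ B| — true.
(e) JAM: |A| = 5, |A ∩ B| = 1; needs A ∩ B ≠ ∅ (|A ∩ B| ≥ 1) — true.

5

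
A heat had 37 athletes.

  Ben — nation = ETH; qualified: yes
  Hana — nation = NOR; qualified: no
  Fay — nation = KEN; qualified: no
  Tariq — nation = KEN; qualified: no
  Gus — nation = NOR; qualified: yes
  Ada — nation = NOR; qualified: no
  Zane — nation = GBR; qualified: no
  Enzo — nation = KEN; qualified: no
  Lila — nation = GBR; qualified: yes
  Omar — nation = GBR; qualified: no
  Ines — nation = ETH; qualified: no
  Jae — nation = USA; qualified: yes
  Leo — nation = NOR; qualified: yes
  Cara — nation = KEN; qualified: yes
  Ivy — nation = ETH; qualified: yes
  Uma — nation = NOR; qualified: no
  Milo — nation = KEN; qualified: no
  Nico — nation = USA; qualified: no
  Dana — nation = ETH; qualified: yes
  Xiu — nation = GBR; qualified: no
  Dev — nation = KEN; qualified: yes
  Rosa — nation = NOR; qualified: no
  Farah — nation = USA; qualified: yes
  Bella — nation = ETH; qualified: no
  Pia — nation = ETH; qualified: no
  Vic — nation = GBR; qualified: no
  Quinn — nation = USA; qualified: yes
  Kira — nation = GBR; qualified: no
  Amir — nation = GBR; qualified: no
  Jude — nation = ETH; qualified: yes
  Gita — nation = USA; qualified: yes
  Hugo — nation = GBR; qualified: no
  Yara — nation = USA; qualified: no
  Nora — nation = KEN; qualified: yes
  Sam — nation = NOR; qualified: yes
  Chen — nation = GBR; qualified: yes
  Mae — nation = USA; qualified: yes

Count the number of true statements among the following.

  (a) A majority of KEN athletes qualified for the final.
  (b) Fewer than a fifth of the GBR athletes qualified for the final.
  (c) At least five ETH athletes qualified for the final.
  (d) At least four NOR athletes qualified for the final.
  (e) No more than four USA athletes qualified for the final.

0

(a) KEN: |A| = 7, |A ∩ B| = 3; needs |A ∩ B| > |A ∖ B| — false.
(b) GBR: |A| = 9, |A ∩ B| = 2; needs |A ∩ B| / |A| < 1/5 — false.
(c) ETH: |A| = 7, |A ∩ B| = 4; needs |A ∩ B| ≥ 5 — false.
(d) NOR: |A| = 7, |A ∩ B| = 3; needs |A ∩ B| ≥ 4 — false.
(e) USA: |A| = 7, |A ∩ B| = 5; needs |A ∩ B| ≤ 4 — false.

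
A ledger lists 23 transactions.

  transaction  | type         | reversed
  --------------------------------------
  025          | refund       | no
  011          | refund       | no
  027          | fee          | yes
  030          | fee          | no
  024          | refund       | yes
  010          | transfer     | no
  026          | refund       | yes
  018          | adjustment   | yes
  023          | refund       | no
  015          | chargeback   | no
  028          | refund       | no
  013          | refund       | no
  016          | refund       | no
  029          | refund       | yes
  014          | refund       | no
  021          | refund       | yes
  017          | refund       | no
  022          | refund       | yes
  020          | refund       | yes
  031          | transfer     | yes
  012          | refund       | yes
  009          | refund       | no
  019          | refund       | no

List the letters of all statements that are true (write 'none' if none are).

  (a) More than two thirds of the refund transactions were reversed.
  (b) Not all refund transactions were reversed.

(b)

|A| = 17, |A ∩ B| = 7, |A ∖ B| = 10.
(a) |A ∩ B| / |A| > 2/3: fails.
(b) A ⊄ B (|A ∖ B| ≥ 1): holds.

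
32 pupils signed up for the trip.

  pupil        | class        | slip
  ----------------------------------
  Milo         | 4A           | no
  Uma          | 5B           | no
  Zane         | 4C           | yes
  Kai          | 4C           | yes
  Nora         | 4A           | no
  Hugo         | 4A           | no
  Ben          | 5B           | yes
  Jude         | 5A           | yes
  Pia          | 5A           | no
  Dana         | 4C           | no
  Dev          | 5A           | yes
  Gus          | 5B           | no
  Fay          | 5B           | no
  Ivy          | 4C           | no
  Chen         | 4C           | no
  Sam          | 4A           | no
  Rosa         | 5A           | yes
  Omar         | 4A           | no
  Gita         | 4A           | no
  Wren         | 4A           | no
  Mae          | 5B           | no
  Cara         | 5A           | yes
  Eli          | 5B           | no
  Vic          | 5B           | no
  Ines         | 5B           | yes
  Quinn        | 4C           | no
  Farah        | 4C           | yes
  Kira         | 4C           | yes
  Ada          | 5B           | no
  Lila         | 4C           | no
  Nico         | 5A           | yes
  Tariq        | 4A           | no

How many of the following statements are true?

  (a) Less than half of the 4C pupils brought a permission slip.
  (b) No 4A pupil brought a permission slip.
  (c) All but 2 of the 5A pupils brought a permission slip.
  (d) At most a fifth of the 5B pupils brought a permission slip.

2

(a) 4C: |A| = 9, |A ∩ B| = 4; needs |A ∩ B| < |A ∖ B| — true.
(b) 4A: |A| = 8, |A ∩ B| = 0; needs A ∩ B = ∅ (|A ∩ B| = 0) — true.
(c) 5A: |A| = 6, |A ∩ B| = 5; needs |A ∖ B| = 2 — false.
(d) 5B: |A| = 9, |A ∩ B| = 2; needs |A ∩ B| / |A| ≤ 1/5 — false.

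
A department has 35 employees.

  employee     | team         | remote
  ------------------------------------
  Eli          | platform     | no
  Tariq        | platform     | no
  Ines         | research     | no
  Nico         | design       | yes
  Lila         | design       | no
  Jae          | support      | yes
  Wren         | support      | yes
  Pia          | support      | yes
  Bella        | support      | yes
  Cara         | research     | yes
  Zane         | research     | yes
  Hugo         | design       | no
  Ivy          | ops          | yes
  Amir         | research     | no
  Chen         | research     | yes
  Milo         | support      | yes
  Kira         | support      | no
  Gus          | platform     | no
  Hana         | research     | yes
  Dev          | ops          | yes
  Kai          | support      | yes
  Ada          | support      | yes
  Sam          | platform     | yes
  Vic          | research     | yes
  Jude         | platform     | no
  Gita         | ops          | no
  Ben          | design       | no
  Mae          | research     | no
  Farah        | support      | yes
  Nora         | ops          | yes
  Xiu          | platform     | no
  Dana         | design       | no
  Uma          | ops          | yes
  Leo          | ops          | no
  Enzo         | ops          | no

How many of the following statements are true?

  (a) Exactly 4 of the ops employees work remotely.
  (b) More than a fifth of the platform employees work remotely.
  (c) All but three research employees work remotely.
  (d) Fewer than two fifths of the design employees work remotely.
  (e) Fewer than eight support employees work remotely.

3

(a) ops: |A| = 7, |A ∩ B| = 4; needs |A ∩ B| = 4 — true.
(b) platform: |A| = 6, |A ∩ B| = 1; needs |A ∩ B| / |A| > 1/5 — false.
(c) research: |A| = 8, |A ∩ B| = 5; needs |A ∖ B| = 3 — true.
(d) design: |A| = 5, |A ∩ B| = 1; needs |A ∩ B| / |A| < 2/5 — true.
(e) support: |A| = 9, |A ∩ B| = 8; needs |A ∩ B| < 8 — false.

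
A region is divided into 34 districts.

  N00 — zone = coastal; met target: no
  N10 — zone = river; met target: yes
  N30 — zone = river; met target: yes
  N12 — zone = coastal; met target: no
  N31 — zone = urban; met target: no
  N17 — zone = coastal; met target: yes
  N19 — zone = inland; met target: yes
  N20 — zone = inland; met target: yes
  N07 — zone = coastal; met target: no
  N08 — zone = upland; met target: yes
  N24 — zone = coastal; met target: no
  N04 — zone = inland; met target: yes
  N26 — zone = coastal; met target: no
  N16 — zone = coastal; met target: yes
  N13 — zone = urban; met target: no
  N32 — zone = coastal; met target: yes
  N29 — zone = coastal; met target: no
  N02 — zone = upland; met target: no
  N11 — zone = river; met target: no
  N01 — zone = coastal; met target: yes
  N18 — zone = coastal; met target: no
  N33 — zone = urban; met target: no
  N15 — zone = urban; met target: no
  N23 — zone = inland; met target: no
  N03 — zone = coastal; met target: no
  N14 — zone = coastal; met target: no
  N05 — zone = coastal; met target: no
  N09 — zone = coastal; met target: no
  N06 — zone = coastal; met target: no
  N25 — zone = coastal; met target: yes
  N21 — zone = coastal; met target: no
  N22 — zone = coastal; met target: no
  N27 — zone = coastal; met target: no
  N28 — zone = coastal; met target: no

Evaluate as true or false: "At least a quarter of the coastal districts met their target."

False

The determiner here denotes the relation: |A ∩ B| / |A| ≥ 1/4.
|A| = 21, |A ∩ B| = 5, |A ∖ B| = 16.
|A ∩ B|/|A| = 5/21, so the statement is false.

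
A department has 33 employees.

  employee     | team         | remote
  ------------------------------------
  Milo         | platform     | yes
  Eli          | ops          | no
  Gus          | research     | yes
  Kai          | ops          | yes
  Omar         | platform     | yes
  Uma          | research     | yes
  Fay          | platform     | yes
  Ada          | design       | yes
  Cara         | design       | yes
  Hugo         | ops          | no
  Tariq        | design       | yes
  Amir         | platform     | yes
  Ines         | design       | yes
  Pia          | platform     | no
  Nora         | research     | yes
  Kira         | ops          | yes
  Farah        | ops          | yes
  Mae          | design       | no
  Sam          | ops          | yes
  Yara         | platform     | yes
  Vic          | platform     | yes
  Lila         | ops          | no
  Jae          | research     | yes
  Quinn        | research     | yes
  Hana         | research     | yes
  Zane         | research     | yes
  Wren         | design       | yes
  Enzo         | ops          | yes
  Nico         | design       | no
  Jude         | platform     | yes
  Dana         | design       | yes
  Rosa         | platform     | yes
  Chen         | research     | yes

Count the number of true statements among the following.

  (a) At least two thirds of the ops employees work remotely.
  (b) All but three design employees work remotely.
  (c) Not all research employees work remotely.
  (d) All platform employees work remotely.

(a) ops: |A| = 8, |A ∩ B| = 5; needs |A ∩ B| / |A| ≥ 2/3 — false.
(b) design: |A| = 8, |A ∩ B| = 6; needs |A ∖ B| = 3 — false.
(c) research: |A| = 8, |A ∩ B| = 8; needs A ⊄ B (|A ∖ B| ≥ 1) — false.
(d) platform: |A| = 9, |A ∩ B| = 8; needs A ⊆ B, i.e. every element of A is in B (|A ∖ B| = 0) — false.

0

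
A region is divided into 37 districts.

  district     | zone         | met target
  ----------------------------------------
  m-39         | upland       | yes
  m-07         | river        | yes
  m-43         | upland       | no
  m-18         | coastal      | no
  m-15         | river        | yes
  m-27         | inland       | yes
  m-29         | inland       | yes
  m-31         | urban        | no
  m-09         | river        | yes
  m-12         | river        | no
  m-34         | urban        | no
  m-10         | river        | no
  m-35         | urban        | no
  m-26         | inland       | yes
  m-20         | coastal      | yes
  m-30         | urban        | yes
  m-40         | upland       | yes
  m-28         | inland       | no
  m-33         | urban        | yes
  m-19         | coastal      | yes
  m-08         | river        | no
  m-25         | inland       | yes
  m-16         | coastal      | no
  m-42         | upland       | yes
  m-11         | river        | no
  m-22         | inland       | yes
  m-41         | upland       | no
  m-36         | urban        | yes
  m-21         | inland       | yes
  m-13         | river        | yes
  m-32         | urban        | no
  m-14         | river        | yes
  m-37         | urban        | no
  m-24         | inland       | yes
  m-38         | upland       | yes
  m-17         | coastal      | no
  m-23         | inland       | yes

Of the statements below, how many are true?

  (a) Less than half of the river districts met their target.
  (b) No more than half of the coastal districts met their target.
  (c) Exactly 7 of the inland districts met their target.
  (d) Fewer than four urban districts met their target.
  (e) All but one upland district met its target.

(a) river: |A| = 9, |A ∩ B| = 5; needs |A ∩ B| < |A ∖ B| — false.
(b) coastal: |A| = 5, |A ∩ B| = 2; needs |A ∩ B| ≤ |A ∖ B| — true.
(c) inland: |A| = 9, |A ∩ B| = 8; needs |A ∩ B| = 7 — false.
(d) urban: |A| = 8, |A ∩ B| = 3; needs |A ∩ B| < 4 — true.
(e) upland: |A| = 6, |A ∩ B| = 4; needs |A ∖ B| = 1 — false.

2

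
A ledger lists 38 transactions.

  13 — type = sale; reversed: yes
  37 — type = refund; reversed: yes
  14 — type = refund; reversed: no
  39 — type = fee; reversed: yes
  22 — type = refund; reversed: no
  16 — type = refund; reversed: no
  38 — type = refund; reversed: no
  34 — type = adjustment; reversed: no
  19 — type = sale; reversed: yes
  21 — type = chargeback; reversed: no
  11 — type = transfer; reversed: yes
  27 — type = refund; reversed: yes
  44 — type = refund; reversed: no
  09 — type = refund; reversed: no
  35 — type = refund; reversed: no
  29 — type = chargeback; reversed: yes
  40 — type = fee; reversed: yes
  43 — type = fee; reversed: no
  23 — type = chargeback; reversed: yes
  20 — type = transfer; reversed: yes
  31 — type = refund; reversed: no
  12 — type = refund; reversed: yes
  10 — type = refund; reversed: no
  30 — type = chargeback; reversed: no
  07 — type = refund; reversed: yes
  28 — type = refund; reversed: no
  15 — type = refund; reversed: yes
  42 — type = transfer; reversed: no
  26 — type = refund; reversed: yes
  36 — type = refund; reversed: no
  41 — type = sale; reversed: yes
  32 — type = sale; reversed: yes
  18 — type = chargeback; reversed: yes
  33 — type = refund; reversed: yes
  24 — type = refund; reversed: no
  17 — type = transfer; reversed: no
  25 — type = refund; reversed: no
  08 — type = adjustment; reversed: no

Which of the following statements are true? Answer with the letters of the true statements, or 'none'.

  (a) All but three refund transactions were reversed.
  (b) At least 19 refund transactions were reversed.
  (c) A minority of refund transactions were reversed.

|A| = 20, |A ∩ B| = 7, |A ∖ B| = 13.
(a) |A ∖ B| = 3: fails.
(b) |A ∩ B| ≥ 19: fails.
(c) |A ∩ B| < |A ∖ B|: holds.

(c)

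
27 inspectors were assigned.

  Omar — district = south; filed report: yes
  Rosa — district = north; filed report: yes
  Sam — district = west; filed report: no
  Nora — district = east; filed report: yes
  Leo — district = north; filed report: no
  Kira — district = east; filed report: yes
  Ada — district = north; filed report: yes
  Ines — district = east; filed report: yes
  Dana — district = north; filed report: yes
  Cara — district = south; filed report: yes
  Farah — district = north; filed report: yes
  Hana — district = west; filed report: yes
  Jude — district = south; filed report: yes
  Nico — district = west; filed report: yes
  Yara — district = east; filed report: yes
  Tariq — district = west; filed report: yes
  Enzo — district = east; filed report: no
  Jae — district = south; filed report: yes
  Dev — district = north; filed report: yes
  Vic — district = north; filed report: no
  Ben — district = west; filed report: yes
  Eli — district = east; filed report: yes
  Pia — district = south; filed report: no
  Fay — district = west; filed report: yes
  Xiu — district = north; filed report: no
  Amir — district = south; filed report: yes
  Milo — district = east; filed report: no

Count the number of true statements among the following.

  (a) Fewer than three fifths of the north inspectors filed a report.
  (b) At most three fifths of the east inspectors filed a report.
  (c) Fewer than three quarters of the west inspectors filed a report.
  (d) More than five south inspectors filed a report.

(a) north: |A| = 8, |A ∩ B| = 5; needs |A ∩ B| / |A| < 3/5 — false.
(b) east: |A| = 7, |A ∩ B| = 5; needs |A ∩ B| / |A| ≤ 3/5 — false.
(c) west: |A| = 6, |A ∩ B| = 5; needs |A ∩ B| / |A| < 3/4 — false.
(d) south: |A| = 6, |A ∩ B| = 5; needs |A ∩ B| > 5 — false.

0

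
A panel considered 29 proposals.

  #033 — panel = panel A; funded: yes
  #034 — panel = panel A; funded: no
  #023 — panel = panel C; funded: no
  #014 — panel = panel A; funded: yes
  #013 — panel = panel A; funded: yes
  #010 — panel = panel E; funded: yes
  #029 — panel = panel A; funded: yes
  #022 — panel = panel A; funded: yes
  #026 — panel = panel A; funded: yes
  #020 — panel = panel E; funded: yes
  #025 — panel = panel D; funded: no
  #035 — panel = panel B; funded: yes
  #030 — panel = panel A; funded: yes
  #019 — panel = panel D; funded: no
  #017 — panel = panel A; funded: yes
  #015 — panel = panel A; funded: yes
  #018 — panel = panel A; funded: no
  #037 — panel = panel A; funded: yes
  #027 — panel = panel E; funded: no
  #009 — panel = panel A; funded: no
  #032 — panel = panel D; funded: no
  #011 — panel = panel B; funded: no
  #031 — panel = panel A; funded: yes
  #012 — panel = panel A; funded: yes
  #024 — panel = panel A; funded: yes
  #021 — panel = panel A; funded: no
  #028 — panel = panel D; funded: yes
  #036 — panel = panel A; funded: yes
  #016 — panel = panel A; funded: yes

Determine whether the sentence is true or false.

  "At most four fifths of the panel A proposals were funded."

'At most four fifths of the panel A proposals were funded' holds iff |A ∩ B| / |A| ≤ 4/5.
|A| = 19, |A ∩ B| = 15, |A ∖ B| = 4.
|A ∩ B|/|A| = 15/19, so the statement is true.

True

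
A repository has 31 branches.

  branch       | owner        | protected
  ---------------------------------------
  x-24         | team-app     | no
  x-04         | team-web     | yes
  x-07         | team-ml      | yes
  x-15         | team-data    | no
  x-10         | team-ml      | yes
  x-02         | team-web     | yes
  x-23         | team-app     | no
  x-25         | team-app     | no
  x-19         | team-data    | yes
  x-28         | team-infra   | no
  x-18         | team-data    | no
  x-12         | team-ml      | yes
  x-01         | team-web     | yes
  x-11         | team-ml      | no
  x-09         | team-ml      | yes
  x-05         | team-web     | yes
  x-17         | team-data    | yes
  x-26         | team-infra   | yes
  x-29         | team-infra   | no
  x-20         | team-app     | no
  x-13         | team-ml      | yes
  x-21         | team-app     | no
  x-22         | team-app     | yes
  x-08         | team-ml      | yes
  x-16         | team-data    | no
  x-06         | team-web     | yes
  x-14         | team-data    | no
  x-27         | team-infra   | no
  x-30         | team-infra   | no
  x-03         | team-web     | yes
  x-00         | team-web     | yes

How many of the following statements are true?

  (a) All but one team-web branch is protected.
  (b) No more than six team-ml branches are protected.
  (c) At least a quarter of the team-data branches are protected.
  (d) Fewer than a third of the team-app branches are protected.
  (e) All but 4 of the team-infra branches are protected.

4

(a) team-web: |A| = 7, |A ∩ B| = 7; needs |A ∖ B| = 1 — false.
(b) team-ml: |A| = 7, |A ∩ B| = 6; needs |A ∩ B| ≤ 6 — true.
(c) team-data: |A| = 6, |A ∩ B| = 2; needs |A ∩ B| / |A| ≥ 1/4 — true.
(d) team-app: |A| = 6, |A ∩ B| = 1; needs |A ∩ B| / |A| < 1/3 — true.
(e) team-infra: |A| = 5, |A ∩ B| = 1; needs |A ∖ B| = 4 — true.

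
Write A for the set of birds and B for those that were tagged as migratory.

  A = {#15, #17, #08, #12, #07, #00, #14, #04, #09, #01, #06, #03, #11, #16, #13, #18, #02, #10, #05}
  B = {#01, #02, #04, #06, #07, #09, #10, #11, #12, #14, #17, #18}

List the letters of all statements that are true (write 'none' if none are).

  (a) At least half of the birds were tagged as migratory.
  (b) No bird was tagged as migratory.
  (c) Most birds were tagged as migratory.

(a), (c)

|A| = 19, |A ∩ B| = 12, |A ∖ B| = 7.
(a) |A ∩ B| ≥ |A ∖ B|: holds.
(b) A ∩ B = ∅ (|A ∩ B| = 0): fails.
(c) |A ∩ B| > |A ∖ B|: holds.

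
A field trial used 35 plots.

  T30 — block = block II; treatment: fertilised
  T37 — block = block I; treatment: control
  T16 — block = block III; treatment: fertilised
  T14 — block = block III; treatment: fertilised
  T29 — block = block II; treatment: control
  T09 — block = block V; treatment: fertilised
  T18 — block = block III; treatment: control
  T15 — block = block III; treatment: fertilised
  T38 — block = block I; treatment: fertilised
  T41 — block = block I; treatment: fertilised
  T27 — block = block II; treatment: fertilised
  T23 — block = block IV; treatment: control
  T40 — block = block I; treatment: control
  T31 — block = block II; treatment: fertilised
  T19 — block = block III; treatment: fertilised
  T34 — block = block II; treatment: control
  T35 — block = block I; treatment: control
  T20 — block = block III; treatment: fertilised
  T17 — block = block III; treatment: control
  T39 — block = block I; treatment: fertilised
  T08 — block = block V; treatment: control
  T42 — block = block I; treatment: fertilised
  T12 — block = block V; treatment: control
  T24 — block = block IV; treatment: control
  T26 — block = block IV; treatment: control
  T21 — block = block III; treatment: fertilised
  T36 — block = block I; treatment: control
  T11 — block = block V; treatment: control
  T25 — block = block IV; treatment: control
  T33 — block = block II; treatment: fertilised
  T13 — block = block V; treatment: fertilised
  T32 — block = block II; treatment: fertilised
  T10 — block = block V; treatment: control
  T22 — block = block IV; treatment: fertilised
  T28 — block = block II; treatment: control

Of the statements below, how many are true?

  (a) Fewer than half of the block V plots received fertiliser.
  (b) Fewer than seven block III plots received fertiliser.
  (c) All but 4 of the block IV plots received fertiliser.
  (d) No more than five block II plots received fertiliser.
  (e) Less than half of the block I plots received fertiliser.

4

(a) block V: |A| = 6, |A ∩ B| = 2; needs |A ∩ B| < |A ∖ B| — true.
(b) block III: |A| = 8, |A ∩ B| = 6; needs |A ∩ B| < 7 — true.
(c) block IV: |A| = 5, |A ∩ B| = 1; needs |A ∖ B| = 4 — true.
(d) block II: |A| = 8, |A ∩ B| = 5; needs |A ∩ B| ≤ 5 — true.
(e) block I: |A| = 8, |A ∩ B| = 4; needs |A ∩ B| < |A ∖ B| — false.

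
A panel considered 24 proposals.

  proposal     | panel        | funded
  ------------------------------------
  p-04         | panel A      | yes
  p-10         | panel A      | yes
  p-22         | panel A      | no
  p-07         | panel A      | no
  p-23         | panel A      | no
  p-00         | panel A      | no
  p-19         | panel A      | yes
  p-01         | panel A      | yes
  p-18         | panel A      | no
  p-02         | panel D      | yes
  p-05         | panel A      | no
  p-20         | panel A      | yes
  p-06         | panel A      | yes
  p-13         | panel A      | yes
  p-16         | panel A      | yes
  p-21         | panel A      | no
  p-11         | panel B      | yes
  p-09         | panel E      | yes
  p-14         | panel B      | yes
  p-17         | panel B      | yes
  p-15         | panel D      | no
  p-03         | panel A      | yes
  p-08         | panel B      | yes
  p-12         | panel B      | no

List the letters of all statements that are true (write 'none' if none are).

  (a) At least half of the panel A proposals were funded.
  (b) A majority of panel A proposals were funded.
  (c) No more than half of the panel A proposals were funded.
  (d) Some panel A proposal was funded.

|A| = 16, |A ∩ B| = 9, |A ∖ B| = 7.
(a) |A ∩ B| ≥ |A ∖ B|: holds.
(b) |A ∩ B| > |A ∖ B|: holds.
(c) |A ∩ B| ≤ |A ∖ B|: fails.
(d) A ∩ B ≠ ∅ (|A ∩ B| ≥ 1): holds.

(a), (b), (d)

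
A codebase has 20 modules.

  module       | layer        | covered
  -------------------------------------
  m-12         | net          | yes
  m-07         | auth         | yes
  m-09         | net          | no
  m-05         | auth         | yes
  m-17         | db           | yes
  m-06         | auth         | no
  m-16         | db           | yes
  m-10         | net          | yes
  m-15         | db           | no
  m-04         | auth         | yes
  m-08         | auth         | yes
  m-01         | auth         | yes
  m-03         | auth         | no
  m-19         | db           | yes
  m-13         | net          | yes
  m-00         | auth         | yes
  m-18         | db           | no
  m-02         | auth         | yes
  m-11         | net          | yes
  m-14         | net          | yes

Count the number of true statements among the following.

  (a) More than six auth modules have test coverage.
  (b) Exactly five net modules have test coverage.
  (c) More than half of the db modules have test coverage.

3

(a) auth: |A| = 9, |A ∩ B| = 7; needs |A ∩ B| > 6 — true.
(b) net: |A| = 6, |A ∩ B| = 5; needs |A ∩ B| = 5 — true.
(c) db: |A| = 5, |A ∩ B| = 3; needs |A ∩ B| > |A ∖ B| — true.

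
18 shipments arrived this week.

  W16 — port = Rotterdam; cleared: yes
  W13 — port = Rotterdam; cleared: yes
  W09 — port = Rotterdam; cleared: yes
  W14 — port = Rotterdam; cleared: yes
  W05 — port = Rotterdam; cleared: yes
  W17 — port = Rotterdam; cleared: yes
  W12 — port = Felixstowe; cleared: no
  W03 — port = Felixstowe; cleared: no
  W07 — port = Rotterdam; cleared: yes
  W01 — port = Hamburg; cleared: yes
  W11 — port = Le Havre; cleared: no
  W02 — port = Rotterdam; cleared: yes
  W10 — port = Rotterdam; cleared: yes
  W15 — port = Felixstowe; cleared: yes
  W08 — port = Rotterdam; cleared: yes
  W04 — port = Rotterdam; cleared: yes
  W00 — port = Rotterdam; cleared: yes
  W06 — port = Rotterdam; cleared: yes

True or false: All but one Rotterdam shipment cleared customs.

The determiner here denotes the relation: |A ∖ B| = 1.
A (the restrictor) = {W16, W13, W09, W14, W05, W17, W07, W02, W10, W08, W04, W00, W06}, |A| = 13.
A ∖ B = {}, so |A ∖ B| = 0.
|A ∖ B| = 0, so the statement is false.

False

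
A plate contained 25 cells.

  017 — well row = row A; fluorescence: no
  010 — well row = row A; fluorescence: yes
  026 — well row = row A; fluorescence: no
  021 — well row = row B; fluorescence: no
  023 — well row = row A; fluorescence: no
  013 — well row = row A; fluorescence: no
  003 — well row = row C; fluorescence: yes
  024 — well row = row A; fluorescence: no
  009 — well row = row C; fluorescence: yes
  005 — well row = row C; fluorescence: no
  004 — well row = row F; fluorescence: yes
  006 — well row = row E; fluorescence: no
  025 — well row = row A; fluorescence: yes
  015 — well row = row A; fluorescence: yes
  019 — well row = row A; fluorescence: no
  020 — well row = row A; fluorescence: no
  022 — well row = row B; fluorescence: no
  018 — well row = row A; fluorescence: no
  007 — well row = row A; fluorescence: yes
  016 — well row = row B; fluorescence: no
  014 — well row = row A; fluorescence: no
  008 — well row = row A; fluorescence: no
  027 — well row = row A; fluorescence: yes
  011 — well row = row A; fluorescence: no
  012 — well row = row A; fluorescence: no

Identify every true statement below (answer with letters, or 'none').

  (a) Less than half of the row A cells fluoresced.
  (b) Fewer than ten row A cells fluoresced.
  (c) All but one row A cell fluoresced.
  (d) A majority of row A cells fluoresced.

(a), (b)

|A| = 17, |A ∩ B| = 5, |A ∖ B| = 12.
(a) |A ∩ B| < |A ∖ B|: holds.
(b) |A ∩ B| < 10: holds.
(c) |A ∖ B| = 1: fails.
(d) |A ∩ B| > |A ∖ B|: fails.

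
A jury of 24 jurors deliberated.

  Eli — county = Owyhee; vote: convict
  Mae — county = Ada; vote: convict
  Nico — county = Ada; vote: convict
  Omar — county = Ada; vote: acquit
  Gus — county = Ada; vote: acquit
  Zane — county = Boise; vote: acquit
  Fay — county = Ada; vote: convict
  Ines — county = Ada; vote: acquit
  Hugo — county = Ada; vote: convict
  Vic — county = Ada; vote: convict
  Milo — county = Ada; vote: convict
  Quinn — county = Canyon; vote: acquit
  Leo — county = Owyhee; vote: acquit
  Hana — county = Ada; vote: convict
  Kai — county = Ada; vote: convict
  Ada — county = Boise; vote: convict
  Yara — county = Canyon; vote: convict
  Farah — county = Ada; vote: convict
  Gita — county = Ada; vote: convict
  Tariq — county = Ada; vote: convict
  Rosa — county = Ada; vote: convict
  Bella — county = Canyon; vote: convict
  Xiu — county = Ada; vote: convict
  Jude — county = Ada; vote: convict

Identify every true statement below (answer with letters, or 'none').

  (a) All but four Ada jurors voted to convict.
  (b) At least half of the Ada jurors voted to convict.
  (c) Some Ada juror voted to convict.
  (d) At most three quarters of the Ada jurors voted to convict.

|A| = 17, |A ∩ B| = 14, |A ∖ B| = 3.
(a) |A ∖ B| = 4: fails.
(b) |A ∩ B| ≥ |A ∖ B|: holds.
(c) A ∩ B ≠ ∅ (|A ∩ B| ≥ 1): holds.
(d) |A ∩ B| / |A| ≤ 3/4: fails.

(b), (c)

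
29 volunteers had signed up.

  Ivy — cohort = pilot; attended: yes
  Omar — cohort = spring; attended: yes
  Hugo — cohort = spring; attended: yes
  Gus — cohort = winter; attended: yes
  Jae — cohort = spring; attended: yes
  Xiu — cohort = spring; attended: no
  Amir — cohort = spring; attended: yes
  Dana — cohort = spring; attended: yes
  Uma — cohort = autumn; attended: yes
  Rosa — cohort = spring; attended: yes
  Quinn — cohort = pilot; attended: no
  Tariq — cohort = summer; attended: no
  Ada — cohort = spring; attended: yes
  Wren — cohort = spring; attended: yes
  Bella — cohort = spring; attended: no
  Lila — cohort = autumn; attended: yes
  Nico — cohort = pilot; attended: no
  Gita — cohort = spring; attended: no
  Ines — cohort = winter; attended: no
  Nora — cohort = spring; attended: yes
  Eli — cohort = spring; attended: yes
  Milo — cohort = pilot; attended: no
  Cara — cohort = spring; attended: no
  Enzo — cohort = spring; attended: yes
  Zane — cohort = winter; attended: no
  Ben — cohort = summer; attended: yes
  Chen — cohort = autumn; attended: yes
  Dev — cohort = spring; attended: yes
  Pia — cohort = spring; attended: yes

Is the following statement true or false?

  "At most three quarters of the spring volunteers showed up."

Truth condition: |A ∩ B| / |A| ≤ 3/4.
|A| = 17, |A ∩ B| = 13, |A ∖ B| = 4.
|A ∩ B|/|A| = 13/17, so the statement is false.

False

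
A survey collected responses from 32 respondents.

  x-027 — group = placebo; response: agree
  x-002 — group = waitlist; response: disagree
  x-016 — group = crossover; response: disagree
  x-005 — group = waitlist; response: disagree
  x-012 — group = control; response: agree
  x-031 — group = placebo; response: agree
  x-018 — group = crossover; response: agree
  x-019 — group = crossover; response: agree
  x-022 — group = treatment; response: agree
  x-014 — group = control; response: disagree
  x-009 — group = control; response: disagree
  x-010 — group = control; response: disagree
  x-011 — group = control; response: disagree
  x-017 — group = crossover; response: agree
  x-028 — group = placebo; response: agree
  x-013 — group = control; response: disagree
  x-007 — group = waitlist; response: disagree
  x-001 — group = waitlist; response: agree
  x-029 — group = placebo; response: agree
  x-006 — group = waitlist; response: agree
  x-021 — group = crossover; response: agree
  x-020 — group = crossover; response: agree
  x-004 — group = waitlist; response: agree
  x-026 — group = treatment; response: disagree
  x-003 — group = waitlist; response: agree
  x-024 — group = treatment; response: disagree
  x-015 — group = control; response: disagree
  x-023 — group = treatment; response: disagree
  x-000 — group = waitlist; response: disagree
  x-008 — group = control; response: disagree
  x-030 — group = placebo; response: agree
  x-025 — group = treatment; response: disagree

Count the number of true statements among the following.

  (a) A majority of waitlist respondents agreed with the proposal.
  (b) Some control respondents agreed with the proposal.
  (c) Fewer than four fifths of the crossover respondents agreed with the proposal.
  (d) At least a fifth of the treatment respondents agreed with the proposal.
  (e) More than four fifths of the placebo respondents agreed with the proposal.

3

(a) waitlist: |A| = 8, |A ∩ B| = 4; needs |A ∩ B| > |A ∖ B| — false.
(b) control: |A| = 8, |A ∩ B| = 1; needs A ∩ B ≠ ∅ (|A ∩ B| ≥ 1) — true.
(c) crossover: |A| = 6, |A ∩ B| = 5; needs |A ∩ B| / |A| < 4/5 — false.
(d) treatment: |A| = 5, |A ∩ B| = 1; needs |A ∩ B| / |A| ≥ 1/5 — true.
(e) placebo: |A| = 5, |A ∩ B| = 5; needs |A ∩ B| / |A| > 4/5 — true.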